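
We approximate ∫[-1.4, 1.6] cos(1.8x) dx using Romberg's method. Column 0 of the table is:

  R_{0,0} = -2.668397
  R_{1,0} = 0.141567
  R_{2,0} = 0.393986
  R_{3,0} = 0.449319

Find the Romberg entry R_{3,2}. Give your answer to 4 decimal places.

0.4671

Richardson extrapolation on the trapezoidal column (denominator 4−1=3):
R_{2,1} = 0.393986 + (0.393986 − 0.141567)/3 = 0.478126
R_{3,1} = 0.449319 + (0.449319 − 0.393986)/3 = 0.467763
R_{3,2} = 0.467763 + (0.467763 − 0.478126)/15 = 0.467072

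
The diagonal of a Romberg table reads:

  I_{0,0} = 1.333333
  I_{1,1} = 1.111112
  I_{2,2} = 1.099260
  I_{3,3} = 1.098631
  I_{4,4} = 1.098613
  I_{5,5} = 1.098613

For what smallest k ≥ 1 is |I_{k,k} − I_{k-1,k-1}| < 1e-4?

|I_{1,1} − I_{0,0}| = 0.222221 ≥ 1e-4
|I_{2,2} − I_{1,1}| = 0.011852 ≥ 1e-4
|I_{3,3} − I_{2,2}| = 0.000629 ≥ 1e-4
|I_{4,4} − I_{3,3}| = 0.000018 < 1e-4

k = 4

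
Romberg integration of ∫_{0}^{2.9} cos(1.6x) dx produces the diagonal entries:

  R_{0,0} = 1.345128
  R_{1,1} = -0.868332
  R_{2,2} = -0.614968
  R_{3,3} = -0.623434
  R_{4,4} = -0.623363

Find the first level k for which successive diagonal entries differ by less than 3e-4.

|R_{1,1} − R_{0,0}| = 2.213460 ≥ 3e-4
|R_{2,2} − R_{1,1}| = 0.253364 ≥ 3e-4
|R_{3,3} − R_{2,2}| = 0.008466 ≥ 3e-4
|R_{4,4} − R_{3,3}| = 0.000071 < 3e-4

k = 4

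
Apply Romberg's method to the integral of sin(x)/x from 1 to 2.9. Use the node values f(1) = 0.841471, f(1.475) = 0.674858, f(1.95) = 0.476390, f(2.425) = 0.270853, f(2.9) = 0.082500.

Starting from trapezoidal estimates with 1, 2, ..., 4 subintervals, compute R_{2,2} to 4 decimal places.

0.8961

R_{0,0} (trapezoid, 1 panel, h=1.9000): 0.877772
R_{1,0} (trapezoid, 2 panels, h=0.9500): 0.891457
R_{2,0} (trapezoid, 4 panels, h=0.4750): 0.894941
R_{1,1} = 0.891457 + (0.891457 − 0.877772)/3 = 0.896019
R_{2,1} = 0.894941 + (0.894941 − 0.891457)/3 = 0.896102
R_{2,2} = 0.896102 + (0.896102 − 0.896019)/15 = 0.896108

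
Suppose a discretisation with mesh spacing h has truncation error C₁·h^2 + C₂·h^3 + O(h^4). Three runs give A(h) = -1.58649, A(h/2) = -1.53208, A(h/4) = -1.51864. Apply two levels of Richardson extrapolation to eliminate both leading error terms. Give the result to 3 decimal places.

-1.514

First eliminate the h^2 term (factor 2^2 = 4):
  B₁ = (4·(-1.53208) − (-1.58649))/3 = -1.51394
  B₂ = (4·(-1.51864) − (-1.53208))/3 = -1.51416
Then eliminate the h^3 term (factor 2^3 = 8):
  (8·(-1.51416) − (-1.51394))/7 = -1.51419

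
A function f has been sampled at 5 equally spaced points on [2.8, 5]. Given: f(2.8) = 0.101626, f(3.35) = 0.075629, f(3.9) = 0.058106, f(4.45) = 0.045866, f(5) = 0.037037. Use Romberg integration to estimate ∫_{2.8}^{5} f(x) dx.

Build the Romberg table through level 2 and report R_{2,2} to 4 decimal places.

R_{0,0} (trapezoid, 1 panel, h=2.2000): 0.152529
R_{1,0} (trapezoid, 2 panels, h=1.1000): 0.140181
R_{2,0} (trapezoid, 4 panels, h=0.5500): 0.136913
R_{1,1} = 0.140181 + (0.140181 − 0.152529)/3 = 0.136065
R_{2,1} = 0.136913 + (0.136913 − 0.140181)/3 = 0.135824
R_{2,2} = 0.135824 + (0.135824 − 0.136065)/15 = 0.135808

0.1358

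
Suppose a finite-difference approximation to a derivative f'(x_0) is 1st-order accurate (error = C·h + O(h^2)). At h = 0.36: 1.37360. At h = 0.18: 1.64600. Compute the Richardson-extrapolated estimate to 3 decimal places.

1.918

The leading error scales as h; refining by a factor of 2 reduces it by 2^1 = 2.
Extrapolated value = (2·A(h/2) − A(h)) / (2 − 1)
= (2·1.64600 − 1.37360) / 1
= 1.91840 / 1 = 1.91840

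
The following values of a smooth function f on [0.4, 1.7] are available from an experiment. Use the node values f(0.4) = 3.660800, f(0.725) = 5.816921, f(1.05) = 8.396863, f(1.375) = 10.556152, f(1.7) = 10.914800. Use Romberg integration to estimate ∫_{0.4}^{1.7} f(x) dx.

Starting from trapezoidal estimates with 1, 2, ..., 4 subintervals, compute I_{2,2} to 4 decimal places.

I_{0,0} (trapezoid, 1 panel, h=1.3000): 9.474140
I_{1,0} (trapezoid, 2 panels, h=0.6500): 10.195031
I_{2,0} (trapezoid, 4 panels, h=0.3250): 10.418764
I_{1,1} = 10.195031 + (10.195031 − 9.474140)/3 = 10.435328
I_{2,1} = 10.418764 + (10.418764 − 10.195031)/3 = 10.493342
I_{2,2} = 10.493342 + (10.493342 − 10.435328)/15 = 10.497210

10.4972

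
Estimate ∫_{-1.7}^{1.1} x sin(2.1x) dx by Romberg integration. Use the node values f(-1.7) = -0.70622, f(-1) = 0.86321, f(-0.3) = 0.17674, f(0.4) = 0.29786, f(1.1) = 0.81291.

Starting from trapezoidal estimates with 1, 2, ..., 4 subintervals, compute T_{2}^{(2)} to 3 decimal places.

T_{0}^{(0)} (trapezoid, 1 panel, h=2.8000): 0.14937
T_{1}^{(0)} (trapezoid, 2 panels, h=1.4000): 0.32212
T_{2}^{(0)} (trapezoid, 4 panels, h=0.7000): 0.97381
T_{1}^{(1)} = 0.32212 + (0.32212 − 0.14937)/3 = 0.37970
T_{2}^{(1)} = 0.97381 + (0.97381 − 0.32212)/3 = 1.19104
T_{2}^{(2)} = 1.19104 + (1.19104 − 0.37970)/15 = 1.24513

1.245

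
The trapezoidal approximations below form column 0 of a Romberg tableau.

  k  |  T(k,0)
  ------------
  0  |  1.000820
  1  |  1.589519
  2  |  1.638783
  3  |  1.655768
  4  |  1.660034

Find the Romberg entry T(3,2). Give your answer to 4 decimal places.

Richardson extrapolation on the trapezoidal column (denominator 4−1=3):
T(2,1) = 1.638783 + (1.638783 − 1.589519)/3 = 1.655204
T(3,1) = (4·1.655768 − 1.638783) / 3 = 1.661430
T(3,2) = 1.661430 + (1.661430 − 1.655204)/15 = 1.661845

1.6618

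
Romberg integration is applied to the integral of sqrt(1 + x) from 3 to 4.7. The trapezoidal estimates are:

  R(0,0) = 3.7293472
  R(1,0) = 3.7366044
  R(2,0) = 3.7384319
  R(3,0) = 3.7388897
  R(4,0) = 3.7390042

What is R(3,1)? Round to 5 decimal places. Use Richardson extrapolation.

R(3,1) = (4·3.7388897 − 3.7384319) / 3 = 3.7390423
(Column j=1 coincides with Simpson's rule on the same nodes.)

3.73904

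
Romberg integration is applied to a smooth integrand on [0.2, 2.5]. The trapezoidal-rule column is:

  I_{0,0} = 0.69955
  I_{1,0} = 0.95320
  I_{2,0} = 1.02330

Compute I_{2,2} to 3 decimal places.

1.047

I_{1,1} = 0.95320 + (0.95320 − 0.69955)/3 = 1.03775
I_{2,1} = 1.02330 + (1.02330 − 0.95320)/3 = 1.04667
I_{2,2} = 1.04667 + (1.04667 − 1.03775)/15 = 1.04726
(Column j=1 coincides with Simpson's rule on the same nodes.)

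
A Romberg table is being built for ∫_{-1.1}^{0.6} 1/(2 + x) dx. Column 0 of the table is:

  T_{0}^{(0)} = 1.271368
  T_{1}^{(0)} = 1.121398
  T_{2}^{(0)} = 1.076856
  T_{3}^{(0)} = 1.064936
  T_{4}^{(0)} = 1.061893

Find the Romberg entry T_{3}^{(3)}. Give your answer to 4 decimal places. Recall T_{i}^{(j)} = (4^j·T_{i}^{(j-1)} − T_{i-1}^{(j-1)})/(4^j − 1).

Richardson extrapolation on the trapezoidal column (denominator 4−1=3):
T_{1}^{(1)} = (4·1.121398 − 1.271368) / 3 = 1.071408
T_{2}^{(1)} = 1.076856 + (1.076856 − 1.121398)/3 = 1.062009
T_{3}^{(1)} = (4·1.064936 − 1.076856) / 3 = 1.060963
T_{2}^{(2)} = (16·1.062009 − 1.071408) / 15 = 1.061382
T_{3}^{(2)} = 1.060963 + (1.060963 − 1.062009)/15 = 1.060893
T_{3}^{(3)} = (64·1.060893 − 1.061382) / 63 = 1.060885

1.0609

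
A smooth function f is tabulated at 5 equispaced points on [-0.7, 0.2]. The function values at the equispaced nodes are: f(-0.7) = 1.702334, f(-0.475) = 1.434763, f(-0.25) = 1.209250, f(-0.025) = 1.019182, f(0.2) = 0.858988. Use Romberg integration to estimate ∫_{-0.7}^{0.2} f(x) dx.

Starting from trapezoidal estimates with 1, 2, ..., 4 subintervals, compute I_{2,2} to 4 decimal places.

I_{0,0} (trapezoid, 1 panel, h=0.9000): 1.152595
I_{1,0} (trapezoid, 2 panels, h=0.4500): 1.120460
I_{2,0} (trapezoid, 4 panels, h=0.2250): 1.112368
I_{1,1} = 1.120460 + (1.120460 − 1.152595)/3 = 1.109748
I_{2,1} = 1.112368 + (1.112368 − 1.120460)/3 = 1.109671
I_{2,2} = 1.109671 + (1.109671 − 1.109748)/15 = 1.109666

1.1097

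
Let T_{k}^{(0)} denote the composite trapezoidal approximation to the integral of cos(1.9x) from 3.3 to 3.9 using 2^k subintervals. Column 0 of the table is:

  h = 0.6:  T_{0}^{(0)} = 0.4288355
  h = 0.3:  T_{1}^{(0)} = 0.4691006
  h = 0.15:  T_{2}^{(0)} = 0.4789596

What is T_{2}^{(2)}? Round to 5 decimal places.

0.48223

Richardson extrapolation on the trapezoidal column (denominator 4−1=3):
T_{1}^{(1)} = (4·0.4691006 − 0.4288355) / 3 = 0.4825223
T_{2}^{(1)} = (4·0.4789596 − 0.4691006) / 3 = 0.4822459
T_{2}^{(2)} = (16·0.4822459 − 0.4825223) / 15 = 0.4822275
(Column j=1 coincides with Simpson's rule on the same nodes.)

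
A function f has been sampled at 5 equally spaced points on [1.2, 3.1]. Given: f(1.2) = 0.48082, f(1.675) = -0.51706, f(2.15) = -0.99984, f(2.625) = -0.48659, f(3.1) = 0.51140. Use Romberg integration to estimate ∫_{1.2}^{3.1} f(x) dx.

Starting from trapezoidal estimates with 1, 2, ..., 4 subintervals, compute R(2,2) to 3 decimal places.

-0.785

R(0,0) (trapezoid, 1 panel, h=1.9000): 0.94261
R(1,0) (trapezoid, 2 panels, h=0.9500): -0.47854
R(2,0) (trapezoid, 4 panels, h=0.4750): -0.71601
R(1,1) = -0.47854 + (-0.47854 − 0.94261)/3 = -0.95226
R(2,1) = -0.71601 + (-0.71601 − (-0.47854))/3 = -0.79517
R(2,2) = -0.79517 + (-0.79517 − (-0.95226))/15 = -0.78470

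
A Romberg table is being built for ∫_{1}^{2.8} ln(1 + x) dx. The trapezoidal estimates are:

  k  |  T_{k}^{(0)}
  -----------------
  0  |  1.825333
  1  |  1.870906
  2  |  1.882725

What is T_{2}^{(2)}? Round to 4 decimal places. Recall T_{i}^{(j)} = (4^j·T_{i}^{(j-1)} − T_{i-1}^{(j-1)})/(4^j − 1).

1.8867

Richardson extrapolation on the trapezoidal column (denominator 4−1=3):
T_{1}^{(1)} = 1.870906 + (1.870906 − 1.825333)/3 = 1.886097
T_{2}^{(1)} = 1.882725 + (1.882725 − 1.870906)/3 = 1.886665
T_{2}^{(2)} = (16·1.886665 − 1.886097) / 15 = 1.886703
(Column j=1 coincides with Simpson's rule on the same nodes.)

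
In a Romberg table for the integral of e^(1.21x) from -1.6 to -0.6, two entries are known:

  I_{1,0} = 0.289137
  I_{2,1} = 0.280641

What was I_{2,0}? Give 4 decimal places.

From I_{2,1} = (4·I_{2,0} − I_{1,0})/3, solve for I_{2,0}:
4·I_{2,0} = 3·0.280641 + 0.289137 = 1.131060
I_{2,0} = 0.282765

0.2828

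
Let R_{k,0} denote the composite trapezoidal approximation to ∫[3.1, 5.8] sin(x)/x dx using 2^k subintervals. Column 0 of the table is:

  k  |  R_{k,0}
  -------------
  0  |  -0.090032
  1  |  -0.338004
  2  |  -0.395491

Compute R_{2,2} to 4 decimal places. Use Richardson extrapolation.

-0.4143

R_{1,1} = (4·(-0.338004) − (-0.090032)) / 3 = -0.420661
R_{2,1} = (4·(-0.395491) − (-0.338004)) / 3 = -0.414653
R_{2,2} = -0.414653 + (-0.414653 − (-0.420661))/15 = -0.414252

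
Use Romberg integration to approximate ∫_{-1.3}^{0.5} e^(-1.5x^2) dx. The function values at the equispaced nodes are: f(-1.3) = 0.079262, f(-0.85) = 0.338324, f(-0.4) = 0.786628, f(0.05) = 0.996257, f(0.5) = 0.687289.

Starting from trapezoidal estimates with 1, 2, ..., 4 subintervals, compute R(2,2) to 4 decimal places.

1.1502

R(0,0) (trapezoid, 1 panel, h=1.8000): 0.689896
R(1,0) (trapezoid, 2 panels, h=0.9000): 1.052913
R(2,0) (trapezoid, 4 panels, h=0.4500): 1.127018
R(1,1) = 1.052913 + (1.052913 − 0.689896)/3 = 1.173919
R(2,1) = 1.127018 + (1.127018 − 1.052913)/3 = 1.151720
R(2,2) = 1.151720 + (1.151720 − 1.173919)/15 = 1.150240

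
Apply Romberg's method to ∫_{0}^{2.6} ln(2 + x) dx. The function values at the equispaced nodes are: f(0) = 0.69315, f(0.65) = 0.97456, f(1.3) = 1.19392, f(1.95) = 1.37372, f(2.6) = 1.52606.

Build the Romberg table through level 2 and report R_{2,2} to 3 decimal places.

3.034

R_{0,0} (trapezoid, 1 panel, h=2.6000): 2.88497
R_{1,0} (trapezoid, 2 panels, h=1.3000): 2.99458
R_{2,0} (trapezoid, 4 panels, h=0.6500): 3.02367
R_{1,1} = 2.99458 + (2.99458 − 2.88497)/3 = 3.03112
R_{2,1} = 3.02367 + (3.02367 − 2.99458)/3 = 3.03337
R_{2,2} = 3.03337 + (3.03337 − 3.03112)/15 = 3.03352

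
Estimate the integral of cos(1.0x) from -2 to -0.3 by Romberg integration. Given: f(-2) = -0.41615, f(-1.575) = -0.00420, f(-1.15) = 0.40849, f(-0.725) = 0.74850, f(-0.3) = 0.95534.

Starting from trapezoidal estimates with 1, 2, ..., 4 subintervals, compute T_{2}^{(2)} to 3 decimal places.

0.614

T_{0}^{(0)} (trapezoid, 1 panel, h=1.7000): 0.45831
T_{1}^{(0)} (trapezoid, 2 panels, h=0.8500): 0.57637
T_{2}^{(0)} (trapezoid, 4 panels, h=0.4250): 0.60451
T_{1}^{(1)} = 0.57637 + (0.57637 − 0.45831)/3 = 0.61572
T_{2}^{(1)} = 0.60451 + (0.60451 − 0.57637)/3 = 0.61389
T_{2}^{(2)} = 0.61389 + (0.61389 − 0.61572)/15 = 0.61377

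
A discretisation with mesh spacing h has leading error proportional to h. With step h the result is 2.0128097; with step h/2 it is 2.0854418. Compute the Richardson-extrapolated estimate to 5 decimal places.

The leading error scales as h; refining by a factor of 2 reduces it by 2^1 = 2.
Extrapolated value = (2·A(h/2) − A(h)) / (2 − 1)
= (2·2.0854418 − 2.0128097) / 1
= 2.1580739 / 1 = 2.1580739

2.15807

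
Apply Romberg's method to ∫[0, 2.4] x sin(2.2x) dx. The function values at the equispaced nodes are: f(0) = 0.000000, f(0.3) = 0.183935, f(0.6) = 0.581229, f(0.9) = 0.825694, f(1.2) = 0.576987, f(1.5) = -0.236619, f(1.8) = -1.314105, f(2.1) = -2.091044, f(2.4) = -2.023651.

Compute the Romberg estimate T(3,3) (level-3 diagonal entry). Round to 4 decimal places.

T(0,0) (trapezoid, 1 panel, h=2.4000): -2.428381
T(1,0) (trapezoid, 2 panels, h=1.2000): -0.521806
T(2,0) (trapezoid, 4 panels, h=0.6000): -0.700629
T(3,0) (trapezoid, 8 panels, h=0.3000): -0.745725
T(1,1) = -0.521806 + (-0.521806 − (-2.428381))/3 = 0.113719
T(2,1) = -0.700629 + (-0.700629 − (-0.521806))/3 = -0.760237
T(3,1) = -0.745725 + (-0.745725 − (-0.700629))/3 = -0.760757
T(2,2) = -0.760237 + (-0.760237 − 0.113719)/15 = -0.818501
T(3,2) = -0.760757 + (-0.760757 − (-0.760237))/15 = -0.760792
T(3,3) = -0.760792 + (-0.760792 − (-0.818501))/63 = -0.759876

-0.7599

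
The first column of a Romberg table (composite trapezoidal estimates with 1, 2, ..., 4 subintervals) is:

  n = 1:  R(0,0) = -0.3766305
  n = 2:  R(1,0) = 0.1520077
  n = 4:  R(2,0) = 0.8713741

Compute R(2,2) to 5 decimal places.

1.16336

R(1,1) = (4·0.1520077 − (-0.3766305)) / 3 = 0.3282204
R(2,1) = (4·0.8713741 − 0.1520077) / 3 = 1.1111629
R(2,2) = 1.1111629 + (1.1111629 − 0.3282204)/15 = 1.1633591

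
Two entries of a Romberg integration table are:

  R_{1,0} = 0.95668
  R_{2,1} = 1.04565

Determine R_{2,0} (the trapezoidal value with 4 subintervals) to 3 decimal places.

From R_{2,1} = (4·R_{2,0} − R_{1,0})/3, solve for R_{2,0}:
4·R_{2,0} = 3·1.04565 + 0.95668 = 4.09363
R_{2,0} = 1.02341

1.023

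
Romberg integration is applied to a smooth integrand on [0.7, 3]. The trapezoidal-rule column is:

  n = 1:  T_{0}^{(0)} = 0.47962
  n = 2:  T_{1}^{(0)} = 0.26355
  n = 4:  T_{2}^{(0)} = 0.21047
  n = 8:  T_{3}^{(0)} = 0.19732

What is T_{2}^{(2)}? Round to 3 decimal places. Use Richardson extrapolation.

0.193

Richardson extrapolation on the trapezoidal column (denominator 4−1=3):
T_{1}^{(1)} = (4·0.26355 − 0.47962) / 3 = 0.19153
T_{2}^{(1)} = (4·0.21047 − 0.26355) / 3 = 0.19278
T_{2}^{(2)} = 0.19278 + (0.19278 − 0.19153)/15 = 0.19286
(Column j=1 coincides with Simpson's rule on the same nodes.)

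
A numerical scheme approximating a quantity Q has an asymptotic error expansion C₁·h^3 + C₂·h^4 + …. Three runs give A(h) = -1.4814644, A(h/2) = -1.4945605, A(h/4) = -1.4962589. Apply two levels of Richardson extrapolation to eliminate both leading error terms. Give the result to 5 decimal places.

First eliminate the h^3 term (factor 2^3 = 8):
  B₁ = (8·(-1.4945605) − (-1.4814644))/7 = -1.4964314
  B₂ = (8·(-1.4962589) − (-1.4945605))/7 = -1.4965015
Then eliminate the h^4 term (factor 2^4 = 16):
  (16·(-1.4965015) − (-1.4964314))/15 = -1.4965062

-1.49651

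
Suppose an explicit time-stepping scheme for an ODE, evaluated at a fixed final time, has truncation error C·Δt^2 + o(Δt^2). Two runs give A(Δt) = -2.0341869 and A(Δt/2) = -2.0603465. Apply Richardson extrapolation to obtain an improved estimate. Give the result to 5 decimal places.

Extrapolated value = (4·A(Δt/2) − A(Δt)) / (4 − 1)
= (4·(-2.0603465) − (-2.0341869)) / 3
= -6.2071991 / 3 = -2.0690664

-2.06907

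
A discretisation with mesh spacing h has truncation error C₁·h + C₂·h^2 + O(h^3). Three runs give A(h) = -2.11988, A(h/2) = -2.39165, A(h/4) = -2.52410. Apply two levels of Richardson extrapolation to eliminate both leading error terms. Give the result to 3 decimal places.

First eliminate the h term (factor 2^1 = 2):
  B₁ = (2·(-2.39165) − (-2.11988))/1 = -2.66342
  B₂ = (2·(-2.52410) − (-2.39165))/1 = -2.65655
Then eliminate the h^2 term (factor 2^2 = 4):
  (4·(-2.65655) − (-2.66342))/3 = -2.65426

-2.654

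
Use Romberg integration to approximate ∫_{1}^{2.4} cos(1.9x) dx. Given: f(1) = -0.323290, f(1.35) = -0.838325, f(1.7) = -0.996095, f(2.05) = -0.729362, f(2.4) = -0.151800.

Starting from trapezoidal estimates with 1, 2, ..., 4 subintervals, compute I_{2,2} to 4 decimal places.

I_{0,0} (trapezoid, 1 panel, h=1.4000): -0.332563
I_{1,0} (trapezoid, 2 panels, h=0.7000): -0.863548
I_{2,0} (trapezoid, 4 panels, h=0.3500): -0.980464
I_{1,1} = -0.863548 + (-0.863548 − (-0.332563))/3 = -1.040543
I_{2,1} = -0.980464 + (-0.980464 − (-0.863548))/3 = -1.019436
I_{2,2} = -1.019436 + (-1.019436 − (-1.040543))/15 = -1.018029

-1.0180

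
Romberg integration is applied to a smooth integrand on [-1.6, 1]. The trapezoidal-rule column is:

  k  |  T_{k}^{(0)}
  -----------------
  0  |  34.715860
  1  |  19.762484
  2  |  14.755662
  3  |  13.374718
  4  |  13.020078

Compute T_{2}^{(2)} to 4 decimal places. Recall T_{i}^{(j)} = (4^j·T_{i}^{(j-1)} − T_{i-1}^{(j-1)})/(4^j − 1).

Richardson extrapolation on the trapezoidal column (denominator 4−1=3):
T_{1}^{(1)} = (4·19.762484 − 34.715860) / 3 = 14.778025
T_{2}^{(1)} = 14.755662 + (14.755662 − 19.762484)/3 = 13.086721
T_{2}^{(2)} = 13.086721 + (13.086721 − 14.778025)/15 = 12.973967

12.9740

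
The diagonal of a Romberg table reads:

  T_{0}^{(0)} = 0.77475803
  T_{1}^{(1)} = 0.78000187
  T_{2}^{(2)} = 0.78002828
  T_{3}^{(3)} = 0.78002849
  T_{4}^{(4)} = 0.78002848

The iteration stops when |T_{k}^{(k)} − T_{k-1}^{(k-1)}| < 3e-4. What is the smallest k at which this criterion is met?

|T_{1}^{(1)} − T_{0}^{(0)}| = 0.00524384 ≥ 3e-4
|T_{2}^{(2)} − T_{1}^{(1)}| = 0.00002641 < 3e-4

k = 2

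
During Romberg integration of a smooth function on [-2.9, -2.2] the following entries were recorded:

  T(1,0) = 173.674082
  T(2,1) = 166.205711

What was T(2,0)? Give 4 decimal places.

168.0728

From T(2,1) = (4·T(2,0) − T(1,0))/3, solve for T(2,0):
4·T(2,0) = 3·166.205711 + 173.674082 = 672.291215
T(2,0) = 168.072804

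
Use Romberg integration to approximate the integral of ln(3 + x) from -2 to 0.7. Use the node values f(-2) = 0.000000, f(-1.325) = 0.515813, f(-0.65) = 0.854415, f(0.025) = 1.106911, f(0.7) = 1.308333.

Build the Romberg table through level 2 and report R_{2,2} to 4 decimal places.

2.1402

R_{0,0} (trapezoid, 1 panel, h=2.7000): 1.766250
R_{1,0} (trapezoid, 2 panels, h=1.3500): 2.036585
R_{2,0} (trapezoid, 4 panels, h=0.6750): 2.113631
R_{1,1} = 2.036585 + (2.036585 − 1.766250)/3 = 2.126697
R_{2,1} = 2.113631 + (2.113631 − 2.036585)/3 = 2.139313
R_{2,2} = 2.139313 + (2.139313 − 2.126697)/15 = 2.140154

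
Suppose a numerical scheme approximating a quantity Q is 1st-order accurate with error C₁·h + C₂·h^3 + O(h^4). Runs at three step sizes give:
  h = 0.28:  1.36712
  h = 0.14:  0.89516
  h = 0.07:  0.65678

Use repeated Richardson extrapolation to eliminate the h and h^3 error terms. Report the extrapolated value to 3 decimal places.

0.418

First eliminate the h term (factor 2^1 = 2):
  B₁ = (2·0.89516 − 1.36712)/1 = 0.42320
  B₂ = (2·0.65678 − 0.89516)/1 = 0.41840
Then eliminate the h^3 term (factor 2^3 = 8):
  (8·0.41840 − 0.42320)/7 = 0.41771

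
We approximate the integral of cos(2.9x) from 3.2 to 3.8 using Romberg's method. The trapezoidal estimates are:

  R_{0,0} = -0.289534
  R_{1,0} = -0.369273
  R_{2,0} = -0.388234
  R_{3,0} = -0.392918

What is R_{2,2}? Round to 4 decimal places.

Richardson extrapolation on the trapezoidal column (denominator 4−1=3):
R_{1,1} = (4·(-0.369273) − (-0.289534)) / 3 = -0.395853
R_{2,1} = -0.388234 + (-0.388234 − (-0.369273))/3 = -0.394554
R_{2,2} = (16·(-0.394554) − (-0.395853)) / 15 = -0.394467

-0.3945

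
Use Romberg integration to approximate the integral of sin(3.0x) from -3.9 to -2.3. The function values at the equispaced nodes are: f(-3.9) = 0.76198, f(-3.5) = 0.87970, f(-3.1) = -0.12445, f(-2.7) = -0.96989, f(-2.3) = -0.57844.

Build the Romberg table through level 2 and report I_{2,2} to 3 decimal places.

-0.055

I_{0,0} (trapezoid, 1 panel, h=1.6000): 0.14683
I_{1,0} (trapezoid, 2 panels, h=0.8000): -0.02614
I_{2,0} (trapezoid, 4 panels, h=0.4000): -0.04915
I_{1,1} = -0.02614 + (-0.02614 − 0.14683)/3 = -0.08380
I_{2,1} = -0.04915 + (-0.04915 − (-0.02614))/3 = -0.05682
I_{2,2} = -0.05682 + (-0.05682 − (-0.08380))/15 = -0.05502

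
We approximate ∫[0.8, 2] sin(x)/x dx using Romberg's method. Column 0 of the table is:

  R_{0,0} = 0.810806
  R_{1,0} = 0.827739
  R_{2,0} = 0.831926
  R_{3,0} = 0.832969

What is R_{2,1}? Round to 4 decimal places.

R_{2,1} = 0.831926 + (0.831926 − 0.827739)/3 = 0.833322

0.8333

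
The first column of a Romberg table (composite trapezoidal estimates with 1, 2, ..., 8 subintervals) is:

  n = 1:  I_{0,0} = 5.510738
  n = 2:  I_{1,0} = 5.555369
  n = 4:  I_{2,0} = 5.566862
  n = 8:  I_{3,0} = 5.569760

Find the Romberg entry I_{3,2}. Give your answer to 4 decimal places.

I_{2,1} = 5.566862 + (5.566862 − 5.555369)/3 = 5.570693
I_{3,1} = (4·5.569760 − 5.566862) / 3 = 5.570726
I_{3,2} = (16·5.570726 − 5.570693) / 15 = 5.570728

5.5707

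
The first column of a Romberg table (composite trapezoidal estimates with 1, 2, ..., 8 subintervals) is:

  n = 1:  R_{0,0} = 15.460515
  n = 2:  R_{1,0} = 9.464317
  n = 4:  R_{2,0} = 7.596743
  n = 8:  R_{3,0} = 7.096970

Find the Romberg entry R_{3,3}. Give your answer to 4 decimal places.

6.9272

Richardson extrapolation on the trapezoidal column (denominator 4−1=3):
R_{1,1} = (4·9.464317 − 15.460515) / 3 = 7.465584
R_{2,1} = 7.596743 + (7.596743 − 9.464317)/3 = 6.974218
R_{3,1} = (4·7.096970 − 7.596743) / 3 = 6.930379
R_{2,2} = (16·6.974218 − 7.465584) / 15 = 6.941460
R_{3,2} = 6.930379 + (6.930379 − 6.974218)/15 = 6.927456
R_{3,3} = (64·6.927456 − 6.941460) / 63 = 6.927234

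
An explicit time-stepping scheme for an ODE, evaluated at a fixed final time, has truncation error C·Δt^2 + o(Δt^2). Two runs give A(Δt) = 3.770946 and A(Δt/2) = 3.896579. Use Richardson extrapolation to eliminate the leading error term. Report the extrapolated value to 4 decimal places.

3.9385

The leading error scales as Δt^2; refining by a factor of 2 reduces it by 2^2 = 4.
Extrapolated value = (4·A(Δt/2) − A(Δt)) / (4 − 1)
= (4·3.896579 − 3.770946) / 3
= 11.815370 / 3 = 3.938457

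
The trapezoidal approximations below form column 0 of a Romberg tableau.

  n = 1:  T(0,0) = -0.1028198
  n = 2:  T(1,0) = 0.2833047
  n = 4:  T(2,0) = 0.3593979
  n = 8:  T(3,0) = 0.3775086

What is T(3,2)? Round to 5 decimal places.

T(2,1) = 0.3593979 + (0.3593979 − 0.2833047)/3 = 0.3847623
T(3,1) = 0.3775086 + (0.3775086 − 0.3593979)/3 = 0.3835455
T(3,2) = (16·0.3835455 − 0.3847623) / 15 = 0.3834644

0.38346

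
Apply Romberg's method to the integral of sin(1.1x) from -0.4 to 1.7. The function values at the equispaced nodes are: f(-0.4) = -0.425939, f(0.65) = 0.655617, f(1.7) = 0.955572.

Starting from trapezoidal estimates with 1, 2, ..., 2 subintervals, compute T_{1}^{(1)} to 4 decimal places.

1.1032

T_{0}^{(0)} (trapezoid, 1 panel, h=2.1000): 0.556115
T_{1}^{(0)} (trapezoid, 2 panels, h=1.0500): 0.966455
T_{1}^{(1)} = 0.966455 + (0.966455 − 0.556115)/3 = 1.103235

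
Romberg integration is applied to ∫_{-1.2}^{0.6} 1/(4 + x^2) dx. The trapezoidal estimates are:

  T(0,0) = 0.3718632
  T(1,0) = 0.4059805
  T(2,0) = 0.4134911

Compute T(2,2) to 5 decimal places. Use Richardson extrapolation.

T(1,1) = 0.4059805 + (0.4059805 − 0.3718632)/3 = 0.4173529
T(2,1) = (4·0.4134911 − 0.4059805) / 3 = 0.4159946
T(2,2) = (16·0.4159946 − 0.4173529) / 15 = 0.4159040

0.41590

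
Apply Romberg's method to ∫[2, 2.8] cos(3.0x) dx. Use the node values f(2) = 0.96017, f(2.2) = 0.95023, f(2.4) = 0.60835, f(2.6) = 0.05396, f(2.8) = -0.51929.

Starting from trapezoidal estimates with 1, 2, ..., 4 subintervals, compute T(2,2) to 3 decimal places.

0.378

T(0,0) (trapezoid, 1 panel, h=0.8000): 0.17635
T(1,0) (trapezoid, 2 panels, h=0.4000): 0.33152
T(2,0) (trapezoid, 4 panels, h=0.2000): 0.36660
T(1,1) = 0.33152 + (0.33152 − 0.17635)/3 = 0.38324
T(2,1) = 0.36660 + (0.36660 − 0.33152)/3 = 0.37829
T(2,2) = 0.37829 + (0.37829 − 0.38324)/15 = 0.37796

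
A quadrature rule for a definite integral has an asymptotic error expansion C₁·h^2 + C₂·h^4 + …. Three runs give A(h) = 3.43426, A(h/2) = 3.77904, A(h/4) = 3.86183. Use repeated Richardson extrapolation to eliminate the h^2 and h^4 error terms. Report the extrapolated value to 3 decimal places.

First eliminate the h^2 term (factor 2^2 = 4):
  B₁ = (4·3.77904 − 3.43426)/3 = 3.89397
  B₂ = (4·3.86183 − 3.77904)/3 = 3.88943
Then eliminate the h^4 term (factor 2^4 = 16):
  (16·3.88943 − 3.89397)/15 = 3.88913

3.889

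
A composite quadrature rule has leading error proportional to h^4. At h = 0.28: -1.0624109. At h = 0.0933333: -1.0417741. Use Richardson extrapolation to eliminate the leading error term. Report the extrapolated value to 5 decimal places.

The leading error scales as h^4; refining by a factor of 3 reduces it by 3^4 = 81.
Extrapolated value = (81·A(h/3) − A(h)) / (81 − 1)
= (81·(-1.0417741) − (-1.0624109)) / 80
= -83.3212912 / 80 = -1.0415161

-1.04152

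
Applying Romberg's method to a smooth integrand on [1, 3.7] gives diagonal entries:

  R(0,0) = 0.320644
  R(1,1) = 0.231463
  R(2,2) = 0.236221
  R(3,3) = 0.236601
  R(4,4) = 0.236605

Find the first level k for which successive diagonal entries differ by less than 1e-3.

|R(1,1) − R(0,0)| = 0.089181 ≥ 1e-3
|R(2,2) − R(1,1)| = 0.004758 ≥ 1e-3
|R(3,3) − R(2,2)| = 0.000380 < 1e-3

k = 3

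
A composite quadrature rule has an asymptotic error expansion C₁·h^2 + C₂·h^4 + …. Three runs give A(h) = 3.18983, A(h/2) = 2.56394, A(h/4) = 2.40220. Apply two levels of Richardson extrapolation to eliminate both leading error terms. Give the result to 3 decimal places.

2.348

First eliminate the h^2 term (factor 2^2 = 4):
  B₁ = (4·2.56394 − 3.18983)/3 = 2.35531
  B₂ = (4·2.40220 − 2.56394)/3 = 2.34829
Then eliminate the h^4 term (factor 2^4 = 16):
  (16·2.34829 − 2.35531)/15 = 2.34782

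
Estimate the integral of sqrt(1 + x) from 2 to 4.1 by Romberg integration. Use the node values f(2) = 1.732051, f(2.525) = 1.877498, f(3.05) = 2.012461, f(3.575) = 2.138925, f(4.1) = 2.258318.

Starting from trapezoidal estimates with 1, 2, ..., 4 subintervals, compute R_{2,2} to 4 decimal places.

4.2142

R_{0,0} (trapezoid, 1 panel, h=2.1000): 4.189887
R_{1,0} (trapezoid, 2 panels, h=1.0500): 4.208028
R_{2,0} (trapezoid, 4 panels, h=0.5250): 4.212636
R_{1,1} = 4.208028 + (4.208028 − 4.189887)/3 = 4.214075
R_{2,1} = 4.212636 + (4.212636 − 4.208028)/3 = 4.214172
R_{2,2} = 4.214172 + (4.214172 − 4.214075)/15 = 4.214178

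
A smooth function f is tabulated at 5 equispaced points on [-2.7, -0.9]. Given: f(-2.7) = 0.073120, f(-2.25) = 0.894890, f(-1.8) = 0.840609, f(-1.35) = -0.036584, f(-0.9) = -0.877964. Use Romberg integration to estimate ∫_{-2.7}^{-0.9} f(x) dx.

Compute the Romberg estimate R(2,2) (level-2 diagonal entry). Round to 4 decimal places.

0.6384

R(0,0) (trapezoid, 1 panel, h=1.8000): -0.724360
R(1,0) (trapezoid, 2 panels, h=0.9000): 0.394368
R(2,0) (trapezoid, 4 panels, h=0.4500): 0.583422
R(1,1) = 0.394368 + (0.394368 − (-0.724360))/3 = 0.767277
R(2,1) = 0.583422 + (0.583422 − 0.394368)/3 = 0.646440
R(2,2) = 0.646440 + (0.646440 − 0.767277)/15 = 0.638384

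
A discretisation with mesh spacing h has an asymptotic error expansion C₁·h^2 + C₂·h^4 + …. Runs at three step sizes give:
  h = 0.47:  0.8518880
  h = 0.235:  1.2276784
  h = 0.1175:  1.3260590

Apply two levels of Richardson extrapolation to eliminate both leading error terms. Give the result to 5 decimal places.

1.35925

First eliminate the h^2 term (factor 2^2 = 4):
  B₁ = (4·1.2276784 − 0.8518880)/3 = 1.3529419
  B₂ = (4·1.3260590 − 1.2276784)/3 = 1.3588525
Then eliminate the h^4 term (factor 2^4 = 16):
  (16·1.3588525 − 1.3529419)/15 = 1.3592465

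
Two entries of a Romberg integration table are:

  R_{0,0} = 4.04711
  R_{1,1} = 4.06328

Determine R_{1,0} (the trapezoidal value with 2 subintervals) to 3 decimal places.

From R_{1,1} = (4·R_{1,0} − R_{0,0})/3, solve for R_{1,0}:
4·R_{1,0} = 3·4.06328 + 4.04711 = 16.23695
R_{1,0} = 4.05924

4.059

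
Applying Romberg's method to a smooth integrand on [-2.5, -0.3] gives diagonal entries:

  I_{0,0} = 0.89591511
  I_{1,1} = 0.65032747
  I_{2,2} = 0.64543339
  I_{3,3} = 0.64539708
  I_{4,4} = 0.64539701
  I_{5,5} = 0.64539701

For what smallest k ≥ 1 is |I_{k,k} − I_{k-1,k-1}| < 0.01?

|I_{1,1} − I_{0,0}| = 0.24558764 ≥ 0.01
|I_{2,2} − I_{1,1}| = 0.00489408 < 0.01

k = 2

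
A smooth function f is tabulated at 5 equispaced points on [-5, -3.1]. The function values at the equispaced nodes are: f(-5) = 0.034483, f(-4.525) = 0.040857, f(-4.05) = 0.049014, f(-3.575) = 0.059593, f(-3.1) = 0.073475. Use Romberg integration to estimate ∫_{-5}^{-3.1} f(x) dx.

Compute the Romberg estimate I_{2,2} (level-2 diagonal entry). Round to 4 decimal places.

I_{0,0} (trapezoid, 1 panel, h=1.9000): 0.102560
I_{1,0} (trapezoid, 2 panels, h=0.9500): 0.097843
I_{2,0} (trapezoid, 4 panels, h=0.4750): 0.096635
I_{1,1} = 0.097843 + (0.097843 − 0.102560)/3 = 0.096271
I_{2,1} = 0.096635 + (0.096635 − 0.097843)/3 = 0.096232
I_{2,2} = 0.096232 + (0.096232 − 0.096271)/15 = 0.096229

0.0962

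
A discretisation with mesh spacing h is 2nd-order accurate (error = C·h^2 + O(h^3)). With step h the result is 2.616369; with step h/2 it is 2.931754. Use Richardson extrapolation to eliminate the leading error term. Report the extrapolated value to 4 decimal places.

Extrapolated value = (4·A(h/2) − A(h)) / (4 − 1)
= (4·2.931754 − 2.616369) / 3
= 9.110647 / 3 = 3.036882

3.0369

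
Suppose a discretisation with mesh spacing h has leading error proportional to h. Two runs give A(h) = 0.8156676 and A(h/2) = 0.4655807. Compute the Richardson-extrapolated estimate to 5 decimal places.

Extrapolated value = (2·A(h/2) − A(h)) / (2 − 1)
= (2·0.4655807 − 0.8156676) / 1
= 0.1154938 / 1 = 0.1154938

0.11549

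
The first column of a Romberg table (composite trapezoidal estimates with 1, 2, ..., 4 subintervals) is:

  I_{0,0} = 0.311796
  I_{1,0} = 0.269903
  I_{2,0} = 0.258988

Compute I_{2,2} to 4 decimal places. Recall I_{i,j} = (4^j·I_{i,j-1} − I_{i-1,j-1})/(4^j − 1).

0.2553

Richardson extrapolation on the trapezoidal column (denominator 4−1=3):
I_{1,1} = 0.269903 + (0.269903 − 0.311796)/3 = 0.255939
I_{2,1} = (4·0.258988 − 0.269903) / 3 = 0.255350
I_{2,2} = (16·0.255350 − 0.255939) / 15 = 0.255311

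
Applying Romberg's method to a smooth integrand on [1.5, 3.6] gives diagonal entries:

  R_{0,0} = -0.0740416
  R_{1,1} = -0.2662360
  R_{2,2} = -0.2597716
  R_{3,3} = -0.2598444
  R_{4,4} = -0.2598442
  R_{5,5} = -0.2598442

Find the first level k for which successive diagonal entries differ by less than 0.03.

k = 2

|R_{1,1} − R_{0,0}| = 0.1921944 ≥ 0.03
|R_{2,2} − R_{1,1}| = 0.0064644 < 0.03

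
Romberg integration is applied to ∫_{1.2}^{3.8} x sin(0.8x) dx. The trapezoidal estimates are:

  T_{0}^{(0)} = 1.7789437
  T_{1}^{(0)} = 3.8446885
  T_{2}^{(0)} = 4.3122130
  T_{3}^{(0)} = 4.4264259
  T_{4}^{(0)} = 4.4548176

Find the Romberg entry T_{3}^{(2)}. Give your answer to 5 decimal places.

4.46426

Richardson extrapolation on the trapezoidal column (denominator 4−1=3):
T_{2}^{(1)} = (4·4.3122130 − 3.8446885) / 3 = 4.4680545
T_{3}^{(1)} = (4·4.4264259 − 4.3122130) / 3 = 4.4644969
T_{3}^{(2)} = 4.4644969 + (4.4644969 − 4.4680545)/15 = 4.4642597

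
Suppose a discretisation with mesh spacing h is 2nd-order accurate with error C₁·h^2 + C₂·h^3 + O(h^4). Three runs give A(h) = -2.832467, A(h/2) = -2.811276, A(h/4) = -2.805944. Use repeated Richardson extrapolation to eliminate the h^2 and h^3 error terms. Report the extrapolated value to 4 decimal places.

First eliminate the h^2 term (factor 2^2 = 4):
  B₁ = (4·(-2.811276) − (-2.832467))/3 = -2.804212
  B₂ = (4·(-2.805944) − (-2.811276))/3 = -2.804167
Then eliminate the h^3 term (factor 2^3 = 8):
  (8·(-2.804167) − (-2.804212))/7 = -2.804161

-2.8042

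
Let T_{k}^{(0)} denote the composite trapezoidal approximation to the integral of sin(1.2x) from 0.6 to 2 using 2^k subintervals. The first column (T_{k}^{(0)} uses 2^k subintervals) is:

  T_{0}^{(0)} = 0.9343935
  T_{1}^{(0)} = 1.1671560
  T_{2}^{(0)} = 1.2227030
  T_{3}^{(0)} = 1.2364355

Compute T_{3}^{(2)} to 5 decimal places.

1.24100

Richardson extrapolation on the trapezoidal column (denominator 4−1=3):
T_{2}^{(1)} = 1.2227030 + (1.2227030 − 1.1671560)/3 = 1.2412187
T_{3}^{(1)} = 1.2364355 + (1.2364355 − 1.2227030)/3 = 1.2410130
T_{3}^{(2)} = (16·1.2410130 − 1.2412187) / 15 = 1.2409993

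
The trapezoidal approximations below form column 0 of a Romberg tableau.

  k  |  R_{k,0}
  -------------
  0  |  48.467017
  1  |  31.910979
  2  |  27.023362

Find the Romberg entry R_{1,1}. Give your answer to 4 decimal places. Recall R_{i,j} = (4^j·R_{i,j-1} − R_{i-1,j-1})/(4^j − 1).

26.3923

Richardson extrapolation on the trapezoidal column (denominator 4−1=3):
R_{1,1} = (4·31.910979 − 48.467017) / 3 = 26.392300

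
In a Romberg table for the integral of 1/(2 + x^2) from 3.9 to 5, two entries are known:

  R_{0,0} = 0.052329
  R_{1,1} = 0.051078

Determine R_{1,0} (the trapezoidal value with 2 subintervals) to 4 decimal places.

0.0514

From R_{1,1} = (4·R_{1,0} − R_{0,0})/3, solve for R_{1,0}:
4·R_{1,0} = 3·0.051078 + 0.052329 = 0.205563
R_{1,0} = 0.051391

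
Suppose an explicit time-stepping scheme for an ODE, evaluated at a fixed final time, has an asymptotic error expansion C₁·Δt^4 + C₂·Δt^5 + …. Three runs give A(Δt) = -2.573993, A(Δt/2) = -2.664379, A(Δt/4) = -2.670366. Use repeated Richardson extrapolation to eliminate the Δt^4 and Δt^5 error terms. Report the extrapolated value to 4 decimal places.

-2.6708

First eliminate the Δt^4 term (factor 2^4 = 16):
  B₁ = (16·(-2.664379) − (-2.573993))/15 = -2.670405
  B₂ = (16·(-2.670366) − (-2.664379))/15 = -2.670765
Then eliminate the Δt^5 term (factor 2^5 = 32):
  (32·(-2.670765) − (-2.670405))/31 = -2.670777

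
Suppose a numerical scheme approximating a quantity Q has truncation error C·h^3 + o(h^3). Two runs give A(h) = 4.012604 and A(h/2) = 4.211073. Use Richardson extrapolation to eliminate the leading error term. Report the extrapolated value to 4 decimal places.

Extrapolated value = (8·A(h/2) − A(h)) / (8 − 1)
= (8·4.211073 − 4.012604) / 7
= 29.675980 / 7 = 4.239426

4.2394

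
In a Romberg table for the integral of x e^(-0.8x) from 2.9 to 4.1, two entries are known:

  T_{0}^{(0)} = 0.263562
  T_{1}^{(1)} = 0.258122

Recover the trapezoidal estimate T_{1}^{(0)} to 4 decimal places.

From T_{1}^{(1)} = (4·T_{1}^{(0)} − T_{0}^{(0)})/3, solve for T_{1}^{(0)}:
4·T_{1}^{(0)} = 3·0.258122 + 0.263562 = 1.037928
T_{1}^{(0)} = 0.259482

0.2595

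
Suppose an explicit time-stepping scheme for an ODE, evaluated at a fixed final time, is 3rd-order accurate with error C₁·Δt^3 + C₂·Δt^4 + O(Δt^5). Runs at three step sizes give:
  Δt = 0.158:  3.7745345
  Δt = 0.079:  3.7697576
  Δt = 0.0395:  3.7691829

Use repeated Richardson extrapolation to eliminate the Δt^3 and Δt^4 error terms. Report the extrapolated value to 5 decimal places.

First eliminate the Δt^3 term (factor 2^3 = 8):
  B₁ = (8·3.7697576 − 3.7745345)/7 = 3.7690752
  B₂ = (8·3.7691829 − 3.7697576)/7 = 3.7691008
Then eliminate the Δt^4 term (factor 2^4 = 16):
  (16·3.7691008 − 3.7690752)/15 = 3.7691025

3.76910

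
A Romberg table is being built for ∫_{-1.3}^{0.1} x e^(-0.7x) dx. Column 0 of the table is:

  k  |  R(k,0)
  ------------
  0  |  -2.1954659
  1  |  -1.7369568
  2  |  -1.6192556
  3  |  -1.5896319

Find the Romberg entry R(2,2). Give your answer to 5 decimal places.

Richardson extrapolation on the trapezoidal column (denominator 4−1=3):
R(1,1) = -1.7369568 + (-1.7369568 − (-2.1954659))/3 = -1.5841204
R(2,1) = (4·(-1.6192556) − (-1.7369568)) / 3 = -1.5800219
R(2,2) = (16·(-1.5800219) − (-1.5841204)) / 15 = -1.5797487

-1.57975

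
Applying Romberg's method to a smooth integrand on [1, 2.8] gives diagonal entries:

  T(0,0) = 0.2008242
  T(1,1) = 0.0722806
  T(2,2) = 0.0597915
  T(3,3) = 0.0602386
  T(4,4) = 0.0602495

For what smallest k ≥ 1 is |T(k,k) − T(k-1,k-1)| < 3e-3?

|T(1,1) − T(0,0)| = 0.1285436 ≥ 3e-3
|T(2,2) − T(1,1)| = 0.0124891 ≥ 3e-3
|T(3,3) − T(2,2)| = 0.0004471 < 3e-3

k = 3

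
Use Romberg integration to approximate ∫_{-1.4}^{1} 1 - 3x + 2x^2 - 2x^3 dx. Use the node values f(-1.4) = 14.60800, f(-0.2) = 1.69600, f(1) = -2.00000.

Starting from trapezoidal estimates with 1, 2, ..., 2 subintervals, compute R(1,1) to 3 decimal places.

7.757

R(0,0) (trapezoid, 1 panel, h=2.4000): 15.12960
R(1,0) (trapezoid, 2 panels, h=1.2000): 9.60000
R(1,1) = 9.60000 + (9.60000 − 15.12960)/3 = 7.75680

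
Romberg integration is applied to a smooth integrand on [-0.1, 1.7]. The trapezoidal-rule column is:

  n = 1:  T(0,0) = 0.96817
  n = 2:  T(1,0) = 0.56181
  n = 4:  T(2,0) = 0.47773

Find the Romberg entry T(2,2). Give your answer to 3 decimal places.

Richardson extrapolation on the trapezoidal column (denominator 4−1=3):
T(1,1) = 0.56181 + (0.56181 − 0.96817)/3 = 0.42636
T(2,1) = (4·0.47773 − 0.56181) / 3 = 0.44970
T(2,2) = (16·0.44970 − 0.42636) / 15 = 0.45126

0.451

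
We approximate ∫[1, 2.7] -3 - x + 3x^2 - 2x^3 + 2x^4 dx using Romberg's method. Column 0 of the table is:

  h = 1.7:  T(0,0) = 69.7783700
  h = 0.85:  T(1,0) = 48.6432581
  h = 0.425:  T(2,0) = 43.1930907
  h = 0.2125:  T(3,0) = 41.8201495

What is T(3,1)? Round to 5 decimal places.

41.36250

T(3,1) = 41.8201495 + (41.8201495 − 43.1930907)/3 = 41.3625024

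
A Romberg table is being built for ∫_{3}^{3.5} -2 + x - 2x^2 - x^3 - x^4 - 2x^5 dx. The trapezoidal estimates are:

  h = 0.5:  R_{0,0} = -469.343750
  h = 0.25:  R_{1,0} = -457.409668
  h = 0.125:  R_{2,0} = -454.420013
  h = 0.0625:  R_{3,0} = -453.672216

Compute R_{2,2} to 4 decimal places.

-453.4229

R_{1,1} = -457.409668 + (-457.409668 − (-469.343750))/3 = -453.431641
R_{2,1} = -454.420013 + (-454.420013 − (-457.409668))/3 = -453.423461
R_{2,2} = -453.423461 + (-453.423461 − (-453.431641))/15 = -453.422916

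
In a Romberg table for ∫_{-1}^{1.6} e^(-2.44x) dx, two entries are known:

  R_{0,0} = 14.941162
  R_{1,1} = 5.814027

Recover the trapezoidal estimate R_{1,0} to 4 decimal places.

From R_{1,1} = (4·R_{1,0} − R_{0,0})/3, solve for R_{1,0}:
4·R_{1,0} = 3·5.814027 + 14.941162 = 32.383243
R_{1,0} = 8.095811

8.0958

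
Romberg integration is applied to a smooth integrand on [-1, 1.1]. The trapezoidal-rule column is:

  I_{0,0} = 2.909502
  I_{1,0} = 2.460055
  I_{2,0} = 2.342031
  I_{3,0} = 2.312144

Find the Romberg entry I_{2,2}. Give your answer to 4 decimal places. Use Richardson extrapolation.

2.3022

Richardson extrapolation on the trapezoidal column (denominator 4−1=3):
I_{1,1} = (4·2.460055 − 2.909502) / 3 = 2.310239
I_{2,1} = (4·2.342031 − 2.460055) / 3 = 2.302690
I_{2,2} = 2.302690 + (2.302690 − 2.310239)/15 = 2.302187
(Column j=1 coincides with Simpson's rule on the same nodes.)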